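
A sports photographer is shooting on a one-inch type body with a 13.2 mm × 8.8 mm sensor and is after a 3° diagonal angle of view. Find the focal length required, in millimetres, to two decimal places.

302.92 mm

Sensor diagonal = √(13.2² + 8.8²) = √251.6800 ≈ 15.8644 mm.
From α = 2·arctan(d/2f) we get f = d / (2·tan(α/2)).
With d = 15.8644 mm and α/2 = 1.5°, tan(α/2) ≈ 0.02619, so f ≈ 15.8644 / 0.05237 ≈ 302.9190 mm.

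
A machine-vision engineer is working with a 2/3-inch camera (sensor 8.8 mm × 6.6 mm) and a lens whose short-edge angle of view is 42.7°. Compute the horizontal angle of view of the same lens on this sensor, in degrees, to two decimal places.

From the short-edge AOV: f = 6.6 / (2·tan(21.35°)) = 6.6 / 0.78178 ≈ 8.4423 mm.
Horizontal AOV = 2·arctan(8.8 / (2 × 8.4423)) = 2·arctan(0.52119) ≈ 55.0558°.

55.06°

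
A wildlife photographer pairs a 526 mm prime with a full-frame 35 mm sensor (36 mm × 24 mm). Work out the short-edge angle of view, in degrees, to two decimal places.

2.61°

Angle of view α = 2·arctan(h/2f) with h = 24 mm and f = 526 mm.
h/2f = 0.02281; arctan(0.02281) ≈ 1.3069°, so α ≈ 2.6138°.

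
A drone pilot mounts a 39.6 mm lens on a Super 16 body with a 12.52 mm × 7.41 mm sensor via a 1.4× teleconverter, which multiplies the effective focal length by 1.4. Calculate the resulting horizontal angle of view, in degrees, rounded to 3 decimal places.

Effective focal length f = 39.6 × 1.4 = 55.44 mm.
α = 2·arctan(12.52 / (2 × 55.44)) = 2·arctan(0.11291) ≈ 12.8845°.

12.885°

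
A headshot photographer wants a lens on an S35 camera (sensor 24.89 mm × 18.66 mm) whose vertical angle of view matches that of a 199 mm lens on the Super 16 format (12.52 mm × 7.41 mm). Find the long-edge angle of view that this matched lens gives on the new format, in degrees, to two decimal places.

Equal vertical AOV ⇒ f₂ = f₁ · 18.66/7.41 = 199 × 2.51822 ≈ 501.1255 mm.
Long-edge AOV on the new format = 2·arctan(24.89 / (2 × 501.1255)) = 2·arctan(0.02483) ≈ 2.8452°.

2.85°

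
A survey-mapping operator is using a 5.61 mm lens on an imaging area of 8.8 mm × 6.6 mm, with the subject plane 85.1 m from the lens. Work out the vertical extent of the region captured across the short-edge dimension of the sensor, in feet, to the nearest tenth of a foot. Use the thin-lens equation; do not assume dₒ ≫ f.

328.4 ft

dₒ: 85.1 m = 85100 mm.
Similar triangles through the lens centre give W/dₒ = h/dᵢ; with 1/f = 1/dₒ + 1/dᵢ this gives W = h·(dₒ − f)/f.
W = 6.6 mm × (85100 − 5.61) / 5.61 = 6.6 × 15168.3405 ≈ 100111.047 mm = 100111.047/304.8 ft = 328.448 ft.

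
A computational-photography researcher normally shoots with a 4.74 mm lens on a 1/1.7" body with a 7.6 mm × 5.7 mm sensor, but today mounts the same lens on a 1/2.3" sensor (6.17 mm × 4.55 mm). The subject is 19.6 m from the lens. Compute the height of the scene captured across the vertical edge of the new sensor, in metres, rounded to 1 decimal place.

The focal length stays 4.74 mm; the relevant sensor dimension is now h = 4.55 mm. Object distance dₒ = 19.6 m = 19600 mm.
Thin-lens field height W = h·(dₒ − f)/f = 4.55 × (19600 − 4.74)/4.74 ≈ 18809.796 mm = 18.8098 m.

18.8 m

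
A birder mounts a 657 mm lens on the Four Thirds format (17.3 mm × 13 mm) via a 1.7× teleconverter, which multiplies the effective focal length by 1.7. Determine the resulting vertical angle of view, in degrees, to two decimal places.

Effective focal length f = 657 × 1.7 = 1116.9 mm.
α = 2·arctan(13 / (2 × 1116.9)) = 2·arctan(0.00582) ≈ 0.6669°.

0.67°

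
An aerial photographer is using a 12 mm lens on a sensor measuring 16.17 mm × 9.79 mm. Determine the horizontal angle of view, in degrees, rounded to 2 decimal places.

Angle of view α = 2·arctan(w/2f) with w = 16.17 mm and f = 12 mm.
w/2f = 0.67375; arctan(0.67375) ≈ 33.9701°, so α ≈ 67.9402°.

67.94°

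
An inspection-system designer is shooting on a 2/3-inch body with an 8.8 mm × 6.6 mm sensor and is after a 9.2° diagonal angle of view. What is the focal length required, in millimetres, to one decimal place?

Sensor diagonal = √(8.8² + 6.6²) = √121.0000 ≈ 11.0000 mm.
From α = 2·arctan(d/2f) we get f = d / (2·tan(α/2)).
With d = 11.0000 mm and α/2 = 4.6°, tan(α/2) ≈ 0.08046, so f ≈ 11.0000 / 0.16092 ≈ 68.3586 mm.

68.4 mm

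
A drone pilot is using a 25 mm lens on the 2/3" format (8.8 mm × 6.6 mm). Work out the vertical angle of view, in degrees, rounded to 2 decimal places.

15.04°

Angle of view α = 2·arctan(h/2f) with h = 6.6 mm and f = 25 mm.
h/2f = 0.13200; arctan(0.13200) ≈ 7.5196°, so α ≈ 15.0391°.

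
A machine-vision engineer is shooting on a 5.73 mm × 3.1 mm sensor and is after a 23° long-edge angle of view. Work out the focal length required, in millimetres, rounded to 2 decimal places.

From α = 2·arctan(w/2f) we get f = w / (2·tan(α/2)).
With w = 5.73 mm and α/2 = 11.5°, tan(α/2) ≈ 0.20345, so f ≈ 5.73 / 0.40690 ≈ 14.0819 mm.

14.08 mm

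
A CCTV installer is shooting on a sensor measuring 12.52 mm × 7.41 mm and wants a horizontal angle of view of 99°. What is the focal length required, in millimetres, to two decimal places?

From α = 2·arctan(w/2f) we get f = w / (2·tan(α/2)).
With w = 12.52 mm and α/2 = 49.5°, tan(α/2) ≈ 1.17085, so f ≈ 12.52 / 2.34170 ≈ 5.3465 mm.

5.35 mm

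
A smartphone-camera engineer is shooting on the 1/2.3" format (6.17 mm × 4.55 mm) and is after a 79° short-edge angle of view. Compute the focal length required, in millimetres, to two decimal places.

2.76 mm

From α = 2·arctan(h/2f) we get f = h / (2·tan(α/2)).
With h = 4.55 mm and α/2 = 39.5°, tan(α/2) ≈ 0.82434, so f ≈ 4.55 / 1.64867 ≈ 2.7598 mm.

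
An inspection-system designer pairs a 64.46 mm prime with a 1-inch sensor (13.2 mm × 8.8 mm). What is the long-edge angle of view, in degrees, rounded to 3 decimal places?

Angle of view α = 2·arctan(w/2f) with w = 13.2 mm and f = 64.46 mm.
w/2f = 0.10239; arctan(0.10239) ≈ 5.8461°, so α ≈ 11.6922°.

11.692°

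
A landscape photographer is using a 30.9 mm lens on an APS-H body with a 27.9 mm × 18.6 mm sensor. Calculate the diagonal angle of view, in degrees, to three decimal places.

Sensor diagonal = √(27.9² + 18.6²) = √1124.3700 ≈ 33.5316 mm.
Angle of view α = 2·arctan(d/2f) with d = 33.5316 mm and f = 30.9 mm.
d/2f = 0.54258; arctan(0.54258) ≈ 28.4835°, so α ≈ 56.9670°.

56.967°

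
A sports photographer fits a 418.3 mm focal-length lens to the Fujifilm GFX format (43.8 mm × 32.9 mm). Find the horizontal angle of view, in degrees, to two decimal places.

Angle of view α = 2·arctan(w/2f) with w = 43.8 mm and f = 418.3 mm.
w/2f = 0.05235; arctan(0.05235) ≈ 2.9970°, so α ≈ 5.9939°.

5.99°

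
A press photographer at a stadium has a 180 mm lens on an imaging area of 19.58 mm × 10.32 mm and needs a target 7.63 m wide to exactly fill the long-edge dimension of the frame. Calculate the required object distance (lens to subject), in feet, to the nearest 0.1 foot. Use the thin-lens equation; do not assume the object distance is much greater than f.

W: 7.63 m = 7630 mm.
Magnification m = w/W = dᵢ/dₒ; combined with 1/f = 1/dₒ + 1/dᵢ this gives dₒ = f·(1 + W/w).
dₒ = 180 mm × (1 + 7630/19.58) = 180 × 390.6834 ≈ 70323.003 mm = 70323.003/304.8 ft = 230.719 ft.

230.7 ft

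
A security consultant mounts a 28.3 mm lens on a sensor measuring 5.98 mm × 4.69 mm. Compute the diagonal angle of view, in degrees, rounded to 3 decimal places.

15.295°

Sensor diagonal = √(5.98² + 4.69²) = √57.7565 ≈ 7.5998 mm.
Angle of view α = 2·arctan(d/2f) with d = 7.5998 mm and f = 28.3 mm.
d/2f = 0.13427; arctan(0.13427) ≈ 7.6475°, so α ≈ 15.2949°.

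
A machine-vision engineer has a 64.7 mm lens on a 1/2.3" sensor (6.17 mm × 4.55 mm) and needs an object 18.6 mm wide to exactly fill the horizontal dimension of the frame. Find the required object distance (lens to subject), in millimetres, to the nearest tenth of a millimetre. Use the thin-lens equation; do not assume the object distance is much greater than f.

Magnification m = w/W = dᵢ/dₒ; combined with 1/f = 1/dₒ + 1/dᵢ this gives dₒ = f·(1 + W/w).
dₒ = 64.7 mm × (1 + 18.6/6.17) = 64.7 × 4.0146 ≈ 259.744 mm.

259.7 mm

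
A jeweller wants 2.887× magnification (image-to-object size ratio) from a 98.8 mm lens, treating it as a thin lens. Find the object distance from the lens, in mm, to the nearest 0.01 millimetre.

133.02 mm

With m = dᵢ/dₒ and 1/f = 1/dₒ + 1/dᵢ, substituting dᵢ = m·dₒ gives 1/f = (1 + 1/m)/dₒ, hence dₒ = f·(1 + 1/m).
dₒ = 98.8 × (1 + 1/2.887) = 98.8 × 1.34638 ≈ 133.022 mm.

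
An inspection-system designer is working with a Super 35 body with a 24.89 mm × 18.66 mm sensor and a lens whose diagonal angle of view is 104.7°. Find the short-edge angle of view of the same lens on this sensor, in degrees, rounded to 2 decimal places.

75.73°

Sensor diagonal = √(24.89² + 18.66²) = √967.7077 ≈ 31.1080 mm.
From the diagonal AOV: f = 31.1080 / (2·tan(52.35°)) = 31.1080 / 2.59237 ≈ 11.9998 mm.
Short-edge AOV = 2·arctan(18.66 / (2 × 11.9998)) = 2·arctan(0.77751) ≈ 75.7309°.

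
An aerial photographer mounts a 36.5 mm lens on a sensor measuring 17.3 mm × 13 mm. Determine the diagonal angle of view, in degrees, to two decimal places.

33.02°

Sensor diagonal = √(17.3² + 13²) = √468.2900 ≈ 21.6400 mm.
Angle of view α = 2·arctan(d/2f) with d = 21.6400 mm and f = 36.5 mm.
d/2f = 0.29644; arctan(0.29644) ≈ 16.5119°, so α ≈ 33.0237°.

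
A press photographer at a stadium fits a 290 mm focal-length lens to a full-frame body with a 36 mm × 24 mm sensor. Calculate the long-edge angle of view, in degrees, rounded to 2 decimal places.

7.10°

Angle of view α = 2·arctan(w/2f) with w = 36 mm and f = 290 mm.
w/2f = 0.06207; arctan(0.06207) ≈ 3.5517°, so α ≈ 7.1035°.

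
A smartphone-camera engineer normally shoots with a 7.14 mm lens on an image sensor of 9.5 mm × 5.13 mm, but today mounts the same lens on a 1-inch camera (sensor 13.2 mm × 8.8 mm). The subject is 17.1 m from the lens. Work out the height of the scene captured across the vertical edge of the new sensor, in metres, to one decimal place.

21.1 m

The focal length stays 7.14 mm; the relevant sensor dimension is now h = 8.8 mm. Object distance dₒ = 17.1 m = 17100 mm.
Thin-lens field height W = h·(dₒ − f)/f = 8.8 × (17100 − 7.14)/7.14 ≈ 21066.830 mm = 21.0668 m.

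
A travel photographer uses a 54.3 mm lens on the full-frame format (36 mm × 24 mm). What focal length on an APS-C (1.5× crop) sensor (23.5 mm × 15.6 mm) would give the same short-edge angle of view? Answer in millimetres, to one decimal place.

Equal angle of view means equal height/f ratio, so f₂ = f₁ · (height₂/height₁) = 54.3 × 15.6/24.
f₂ = 54.3 × 0.65000 ≈ 35.295 mm.

35.3 mm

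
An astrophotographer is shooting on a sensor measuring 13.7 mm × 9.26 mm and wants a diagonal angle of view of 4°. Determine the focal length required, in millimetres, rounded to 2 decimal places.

236.76 mm

Sensor diagonal = √(13.7² + 9.26²) = √273.4376 ≈ 16.5359 mm.
From α = 2·arctan(d/2f) we get f = d / (2·tan(α/2)).
With d = 16.5359 mm and α/2 = 2°, tan(α/2) ≈ 0.03492, so f ≈ 16.5359 / 0.06984 ≈ 236.7638 mm.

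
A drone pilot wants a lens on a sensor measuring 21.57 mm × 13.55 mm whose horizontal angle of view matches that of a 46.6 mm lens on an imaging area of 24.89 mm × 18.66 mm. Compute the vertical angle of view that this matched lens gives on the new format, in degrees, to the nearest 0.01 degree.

19.05°

Equal horizontal AOV ⇒ f₂ = f₁ · 21.57/24.89 = 46.6 × 0.86661 ≈ 40.3842 mm.
Vertical AOV on the new format = 2·arctan(13.55 / (2 × 40.3842)) = 2·arctan(0.16776) ≈ 19.0469°.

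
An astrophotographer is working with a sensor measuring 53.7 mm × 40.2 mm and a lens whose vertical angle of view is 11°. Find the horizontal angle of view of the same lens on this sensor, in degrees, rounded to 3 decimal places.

From the vertical AOV: f = 40.2 / (2·tan(5.5°)) = 40.2 / 0.19258 ≈ 208.7465 mm.
Horizontal AOV = 2·arctan(53.7 / (2 × 208.7465)) = 2·arctan(0.12862) ≈ 14.6588°.

14.659°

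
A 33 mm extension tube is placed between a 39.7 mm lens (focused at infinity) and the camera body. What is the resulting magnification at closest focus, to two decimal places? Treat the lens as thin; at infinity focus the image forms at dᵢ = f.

0.83×

The tube moves the image plane from f to f + e, so dᵢ = 39.7 + 33 = 72.7 mm. Focus is achieved when 1/f = 1/dₒ + 1/dᵢ, giving dₒ = 1/(1/f − 1/(f+e)).
Magnification m = dᵢ/dₒ = (f+e)·(1/f − 1/(f+e)) = e/f = 33/39.7 ≈ 0.8312.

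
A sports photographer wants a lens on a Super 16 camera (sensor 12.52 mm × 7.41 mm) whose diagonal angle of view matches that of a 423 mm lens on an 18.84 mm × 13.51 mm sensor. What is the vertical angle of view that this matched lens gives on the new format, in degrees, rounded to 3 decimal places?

1.599°

Sensor diagonal = √(18.84² + 13.51²) = √537.4657 ≈ 23.1833 mm.
Sensor diagonal = √(12.52² + 7.41²) = √211.6585 ≈ 14.5485 mm.
Equal diagonal AOV ⇒ f₂ = f₁ · 14.5485/23.1833 = 423 × 0.62754 ≈ 265.4501 mm.
Vertical AOV on the new format = 2·arctan(7.41 / (2 × 265.4501)) = 2·arctan(0.01396) ≈ 1.5993°.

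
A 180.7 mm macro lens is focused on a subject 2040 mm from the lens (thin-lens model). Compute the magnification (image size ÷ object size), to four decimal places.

Thin lens: 1/f = 1/dₒ + 1/dᵢ → 1/dᵢ = 1/180.7 − 1/2040 = 0.0050438 mm⁻¹, so dᵢ ≈ 198.2617 mm.
Magnification m = dᵢ/dₒ = 198.2617/2040 ≈ 0.09719.

0.0972×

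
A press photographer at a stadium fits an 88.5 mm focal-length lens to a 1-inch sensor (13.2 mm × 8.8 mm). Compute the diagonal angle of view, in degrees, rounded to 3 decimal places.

10.243°

Sensor diagonal = √(13.2² + 8.8²) = √251.6800 ≈ 15.8644 mm.
Angle of view α = 2·arctan(d/2f) with d = 15.8644 mm and f = 88.5 mm.
d/2f = 0.08963; arctan(0.08963) ≈ 5.1217°, so α ≈ 10.2434°.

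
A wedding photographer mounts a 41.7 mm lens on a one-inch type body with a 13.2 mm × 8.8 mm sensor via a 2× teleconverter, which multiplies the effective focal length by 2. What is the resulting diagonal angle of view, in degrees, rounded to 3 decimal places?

Effective focal length f = 41.7 × 2 = 83.4 mm.
Sensor diagonal = √(13.2² + 8.8²) = √251.6800 ≈ 15.8644 mm.
α = 2·arctan(15.864 / (2 × 83.4)) = 2·arctan(0.09511) ≈ 10.8662°.

10.866°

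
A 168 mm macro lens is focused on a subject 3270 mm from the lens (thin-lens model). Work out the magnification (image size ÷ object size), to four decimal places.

0.0542×

Thin lens: 1/f = 1/dₒ + 1/dᵢ → 1/dᵢ = 1/168 − 1/3270 = 0.0056466 mm⁻¹, so dᵢ ≈ 177.0986 mm.
Magnification m = dᵢ/dₒ = 177.0986/3270 ≈ 0.05416.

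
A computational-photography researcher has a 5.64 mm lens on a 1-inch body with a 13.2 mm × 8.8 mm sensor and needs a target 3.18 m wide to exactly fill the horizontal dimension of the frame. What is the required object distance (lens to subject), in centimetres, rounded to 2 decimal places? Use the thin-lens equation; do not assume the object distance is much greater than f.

136.44 cm

W: 3.18 m = 3180 mm.
Magnification m = w/W = dᵢ/dₒ; combined with 1/f = 1/dₒ + 1/dᵢ this gives dₒ = f·(1 + W/w).
dₒ = 5.64 mm × (1 + 3180/13.2) = 5.64 × 241.9091 ≈ 1364.367 mm = 136.437 cm.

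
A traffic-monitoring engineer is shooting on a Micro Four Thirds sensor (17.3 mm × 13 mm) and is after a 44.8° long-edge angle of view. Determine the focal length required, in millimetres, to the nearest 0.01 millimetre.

From α = 2·arctan(w/2f) we get f = w / (2·tan(α/2)).
With w = 17.3 mm and α/2 = 22.4°, tan(α/2) ≈ 0.41217, so f ≈ 17.3 / 0.82434 ≈ 20.9865 mm.

20.99 mm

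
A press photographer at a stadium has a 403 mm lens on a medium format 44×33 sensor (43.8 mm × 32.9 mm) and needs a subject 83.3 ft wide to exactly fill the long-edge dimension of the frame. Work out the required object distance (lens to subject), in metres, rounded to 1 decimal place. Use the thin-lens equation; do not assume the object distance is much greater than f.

234.0 m

W: 83.3 ft × 304.8 mm/ft = 25389.84 mm.
Magnification m = w/W = dᵢ/dₒ; combined with 1/f = 1/dₒ + 1/dᵢ this gives dₒ = f·(1 + W/w).
dₒ = 403 mm × (1 + 25389.8/43.8) = 403 × 580.6767 ≈ 234012.708 mm = 234.013 m.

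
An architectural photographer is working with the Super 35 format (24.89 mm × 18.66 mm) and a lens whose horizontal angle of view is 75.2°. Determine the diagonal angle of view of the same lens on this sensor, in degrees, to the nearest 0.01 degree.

From the horizontal AOV: f = 24.89 / (2·tan(37.6°)) = 24.89 / 1.54021 ≈ 16.1602 mm.
Sensor diagonal = √(24.89² + 18.66²) = √967.7077 ≈ 31.1080 mm.
Diagonal AOV = 2·arctan(31.1080 / (2 × 16.1602)) = 2·arctan(0.96249) ≈ 87.8100°.

87.81°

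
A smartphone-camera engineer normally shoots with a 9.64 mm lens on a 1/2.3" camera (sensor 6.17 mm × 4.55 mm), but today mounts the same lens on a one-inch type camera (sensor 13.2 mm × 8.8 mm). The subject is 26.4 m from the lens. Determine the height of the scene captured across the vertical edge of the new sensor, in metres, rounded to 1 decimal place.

24.1 m

The focal length stays 9.64 mm; the relevant sensor dimension is now h = 8.8 mm. Object distance dₒ = 26.4 m = 26400 mm.
Thin-lens field height W = h·(dₒ − f)/f = 8.8 × (26400 − 9.64)/9.64 ≈ 24090.785 mm = 24.0908 m.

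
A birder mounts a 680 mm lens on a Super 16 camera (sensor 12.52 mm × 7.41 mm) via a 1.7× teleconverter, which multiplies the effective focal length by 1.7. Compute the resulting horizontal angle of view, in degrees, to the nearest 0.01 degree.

Effective focal length f = 680 × 1.7 = 1156 mm.
α = 2·arctan(12.52 / (2 × 1156)) = 2·arctan(0.00542) ≈ 0.6205°.

0.62°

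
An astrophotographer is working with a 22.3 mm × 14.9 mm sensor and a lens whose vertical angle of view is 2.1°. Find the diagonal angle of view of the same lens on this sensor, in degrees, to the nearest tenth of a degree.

From the vertical AOV: f = 14.9 / (2·tan(1.05°)) = 14.9 / 0.03666 ≈ 406.4817 mm.
Sensor diagonal = √(22.3² + 14.9²) = √719.3000 ≈ 26.8198 mm.
Diagonal AOV = 2·arctan(26.8198 / (2 × 406.4817)) = 2·arctan(0.03299) ≈ 3.7790°.

3.8°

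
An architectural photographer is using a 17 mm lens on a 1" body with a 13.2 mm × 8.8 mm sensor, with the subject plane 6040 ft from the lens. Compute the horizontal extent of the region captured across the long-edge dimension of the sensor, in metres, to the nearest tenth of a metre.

dₒ: 6040 ft × 304.8 mm/ft = 1840991.94 mm.
Similar triangles through the lens centre give W/dₒ = w/dᵢ; with 1/f = 1/dₒ + 1/dᵢ this gives W = w·(dₒ − f)/f.
W = 13.2 mm × (1.84099e+06 − 17) / 17 = 13.2 × 108292.6436 ≈ 1429462.895 mm = 1429.46 m.

1429.5 m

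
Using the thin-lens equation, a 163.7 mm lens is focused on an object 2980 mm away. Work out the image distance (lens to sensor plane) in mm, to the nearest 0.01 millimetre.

173.22 mm

1/dᵢ = 1/f − 1/dₒ = 1/163.7 − 1/2980 = 0.0057732 mm⁻¹.
dᵢ = 1/0.0057732 ≈ 173.2152 mm.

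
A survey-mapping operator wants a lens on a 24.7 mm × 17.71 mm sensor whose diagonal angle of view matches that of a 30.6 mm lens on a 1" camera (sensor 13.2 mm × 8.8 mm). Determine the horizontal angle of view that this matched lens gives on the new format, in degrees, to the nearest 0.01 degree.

Sensor diagonal = √(13.2² + 8.8²) = √251.6800 ≈ 15.8644 mm.
Sensor diagonal = √(24.7² + 17.71²) = √923.7341 ≈ 30.3930 mm.
Equal diagonal AOV ⇒ f₂ = f₁ · 30.3930/15.8644 = 30.6 × 1.91580 ≈ 58.6233 mm.
Horizontal AOV on the new format = 2·arctan(24.7 / (2 × 58.6233)) = 2·arctan(0.21067) ≈ 23.7927°.

23.79°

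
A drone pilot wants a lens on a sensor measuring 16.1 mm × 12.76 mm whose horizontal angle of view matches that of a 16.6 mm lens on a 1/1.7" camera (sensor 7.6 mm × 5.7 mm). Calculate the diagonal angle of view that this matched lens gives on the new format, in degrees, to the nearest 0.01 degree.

32.57°

Equal horizontal AOV ⇒ f₂ = f₁ · 16.1/7.6 = 16.6 × 2.11842 ≈ 35.1658 mm.
Sensor diagonal = √(16.1² + 12.76²) = √422.0276 ≈ 20.5433 mm.
Diagonal AOV on the new format = 2·arctan(20.5433 / (2 × 35.1658)) = 2·arctan(0.29209) ≈ 32.5654°.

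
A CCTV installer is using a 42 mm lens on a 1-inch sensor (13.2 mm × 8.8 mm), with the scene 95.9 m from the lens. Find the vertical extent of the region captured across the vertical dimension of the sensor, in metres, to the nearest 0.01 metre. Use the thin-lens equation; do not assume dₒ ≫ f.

20.08 m

dₒ: 95.9 m = 95900 mm.
Similar triangles through the lens centre give W/dₒ = h/dᵢ; with 1/f = 1/dₒ + 1/dᵢ this gives W = h·(dₒ − f)/f.
W = 8.8 mm × (95900 − 42) / 42 = 8.8 × 2282.3333 ≈ 20084.533 mm = 20.0845 m.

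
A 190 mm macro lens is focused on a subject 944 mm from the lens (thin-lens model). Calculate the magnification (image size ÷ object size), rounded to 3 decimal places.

0.252×

Thin lens: 1/f = 1/dₒ + 1/dᵢ → 1/dᵢ = 1/190 − 1/944 = 0.0042038 mm⁻¹, so dᵢ ≈ 237.8780 mm.
Magnification m = dᵢ/dₒ = 237.8780/944 ≈ 0.25199.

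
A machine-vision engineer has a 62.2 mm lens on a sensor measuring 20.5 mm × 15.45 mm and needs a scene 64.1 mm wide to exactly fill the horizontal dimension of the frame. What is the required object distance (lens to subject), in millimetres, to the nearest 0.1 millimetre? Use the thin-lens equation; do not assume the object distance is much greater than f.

256.7 mm

Magnification m = w/W = dᵢ/dₒ; combined with 1/f = 1/dₒ + 1/dᵢ this gives dₒ = f·(1 + W/w).
dₒ = 62.2 mm × (1 + 64.1/20.5) = 62.2 × 4.1268 ≈ 256.689 mm.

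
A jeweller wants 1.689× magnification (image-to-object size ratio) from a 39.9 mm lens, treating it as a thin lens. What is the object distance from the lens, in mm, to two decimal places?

63.52 mm

With m = dᵢ/dₒ and 1/f = 1/dₒ + 1/dᵢ, substituting dᵢ = m·dₒ gives 1/f = (1 + 1/m)/dₒ, hence dₒ = f·(1 + 1/m).
dₒ = 39.9 × (1 + 1/1.689) = 39.9 × 1.59207 ≈ 63.523 mm.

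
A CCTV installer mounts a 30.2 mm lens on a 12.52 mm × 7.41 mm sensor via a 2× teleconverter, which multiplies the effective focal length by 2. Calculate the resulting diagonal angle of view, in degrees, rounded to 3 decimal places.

Effective focal length f = 30.2 × 2 = 60.4 mm.
Sensor diagonal = √(12.52² + 7.41²) = √211.6585 ≈ 14.5485 mm.
α = 2·arctan(14.548 / (2 × 60.4)) = 2·arctan(0.12043) ≈ 13.7346°.

13.735°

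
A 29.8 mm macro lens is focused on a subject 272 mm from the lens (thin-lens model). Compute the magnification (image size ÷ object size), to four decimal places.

0.1230×

Thin lens: 1/f = 1/dₒ + 1/dᵢ → 1/dᵢ = 1/29.8 − 1/272 = 0.0298806 mm⁻¹, so dᵢ ≈ 33.4666 mm.
Magnification m = dᵢ/dₒ = 33.4666/272 ≈ 0.12304.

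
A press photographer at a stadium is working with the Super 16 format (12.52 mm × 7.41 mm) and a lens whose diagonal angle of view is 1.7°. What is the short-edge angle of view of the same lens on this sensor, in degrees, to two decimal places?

0.87°

Sensor diagonal = √(12.52² + 7.41²) = √211.6585 ≈ 14.5485 mm.
From the diagonal AOV: f = 14.5485 / (2·tan(0.85°)) = 14.5485 / 0.02967 ≈ 490.2975 mm.
Short-edge AOV = 2·arctan(7.41 / (2 × 490.2975)) = 2·arctan(0.00756) ≈ 0.8659°.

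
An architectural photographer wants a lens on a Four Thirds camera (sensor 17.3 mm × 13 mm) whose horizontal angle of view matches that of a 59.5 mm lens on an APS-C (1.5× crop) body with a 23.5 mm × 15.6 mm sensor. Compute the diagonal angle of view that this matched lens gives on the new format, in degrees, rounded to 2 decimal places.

27.75°

Equal horizontal AOV ⇒ f₂ = f₁ · 17.3/23.5 = 59.5 × 0.73617 ≈ 43.8021 mm.
Sensor diagonal = √(17.3² + 13²) = √468.2900 ≈ 21.6400 mm.
Diagonal AOV on the new format = 2·arctan(21.6400 / (2 × 43.8021)) = 2·arctan(0.24702) ≈ 27.7509°.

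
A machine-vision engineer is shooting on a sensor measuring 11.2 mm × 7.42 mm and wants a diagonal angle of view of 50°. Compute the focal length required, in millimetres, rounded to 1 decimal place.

Sensor diagonal = √(11.2² + 7.42²) = √180.4964 ≈ 13.4349 mm.
From α = 2·arctan(d/2f) we get f = d / (2·tan(α/2)).
With d = 13.4349 mm and α/2 = 25°, tan(α/2) ≈ 0.46631, so f ≈ 13.4349 / 0.93262 ≈ 14.4056 mm.

14.4 mm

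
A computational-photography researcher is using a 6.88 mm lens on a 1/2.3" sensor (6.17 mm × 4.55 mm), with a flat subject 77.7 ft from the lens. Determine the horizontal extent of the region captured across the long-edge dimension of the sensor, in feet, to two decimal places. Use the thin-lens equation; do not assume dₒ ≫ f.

69.66 ft

dₒ: 77.7 ft × 304.8 mm/ft = 23682.96 mm.
Similar triangles through the lens centre give W/dₒ = w/dᵢ; with 1/f = 1/dₒ + 1/dᵢ this gives W = w·(dₒ − f)/f.
W = 6.17 mm × (23683 − 6.88) / 6.88 = 6.17 × 3441.2906 ≈ 21232.763 mm = 21232.763/304.8 ft = 69.6613 ft.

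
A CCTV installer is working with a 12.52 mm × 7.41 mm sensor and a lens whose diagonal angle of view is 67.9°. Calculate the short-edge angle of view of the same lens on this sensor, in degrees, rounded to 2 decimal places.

Sensor diagonal = √(12.52² + 7.41²) = √211.6585 ≈ 14.5485 mm.
From the diagonal AOV: f = 14.5485 / (2·tan(33.95°)) = 14.5485 / 1.34648 ≈ 10.8048 mm.
Short-edge AOV = 2·arctan(7.41 / (2 × 10.8048)) = 2·arctan(0.34290) ≈ 37.8539°.

37.85°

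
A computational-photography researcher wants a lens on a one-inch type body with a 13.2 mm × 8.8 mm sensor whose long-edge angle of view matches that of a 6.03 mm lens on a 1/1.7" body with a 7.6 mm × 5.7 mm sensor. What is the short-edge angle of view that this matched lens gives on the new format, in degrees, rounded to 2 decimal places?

Equal long-edge AOV ⇒ f₂ = f₁ · 13.2/7.6 = 6.03 × 1.73684 ≈ 10.4732 mm.
Short-edge AOV on the new format = 2·arctan(8.8 / (2 × 10.4732)) = 2·arctan(0.42012) ≈ 45.5767°.

45.58°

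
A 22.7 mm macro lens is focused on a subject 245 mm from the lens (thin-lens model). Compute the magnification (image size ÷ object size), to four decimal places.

Thin lens: 1/f = 1/dₒ + 1/dᵢ → 1/dᵢ = 1/22.7 − 1/245 = 0.0399712 mm⁻¹, so dᵢ ≈ 25.0180 mm.
Magnification m = dᵢ/dₒ = 25.0180/245 ≈ 0.10211.

0.1021×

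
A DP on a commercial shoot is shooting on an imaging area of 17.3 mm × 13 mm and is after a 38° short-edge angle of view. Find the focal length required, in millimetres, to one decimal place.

18.9 mm

From α = 2·arctan(h/2f) we get f = h / (2·tan(α/2)).
With h = 13 mm and α/2 = 19°, tan(α/2) ≈ 0.34433, so f ≈ 13 / 0.68866 ≈ 18.8774 mm.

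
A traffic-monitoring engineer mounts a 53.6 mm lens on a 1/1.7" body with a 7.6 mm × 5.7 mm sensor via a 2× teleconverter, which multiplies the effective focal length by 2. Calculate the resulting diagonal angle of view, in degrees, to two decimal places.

Effective focal length f = 53.6 × 2 = 107.2 mm.
Sensor diagonal = √(7.6² + 5.7²) = √90.2500 ≈ 9.5000 mm.
α = 2·arctan(9.500 / (2 × 107.2)) = 2·arctan(0.04431) ≈ 5.0742°.

5.07°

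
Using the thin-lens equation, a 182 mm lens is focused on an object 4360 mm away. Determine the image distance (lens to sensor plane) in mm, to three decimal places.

189.928 mm

1/dᵢ = 1/f − 1/dₒ = 1/182 − 1/4360 = 0.0052651 mm⁻¹.
dᵢ = 1/0.0052651 ≈ 189.9282 mm.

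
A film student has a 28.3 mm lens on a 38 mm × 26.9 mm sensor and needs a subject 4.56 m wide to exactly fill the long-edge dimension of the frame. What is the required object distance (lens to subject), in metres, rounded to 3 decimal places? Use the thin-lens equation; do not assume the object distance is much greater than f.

3.424 m

W: 4.56 m = 4560 mm.
Magnification m = w/W = dᵢ/dₒ; combined with 1/f = 1/dₒ + 1/dᵢ this gives dₒ = f·(1 + W/w).
dₒ = 28.3 mm × (1 + 4560/38) = 28.3 × 121.0000 ≈ 3424.300 mm = 3.4243 m.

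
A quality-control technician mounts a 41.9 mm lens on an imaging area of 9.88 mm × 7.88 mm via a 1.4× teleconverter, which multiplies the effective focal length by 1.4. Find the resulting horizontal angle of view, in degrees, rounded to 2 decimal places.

Effective focal length f = 41.9 × 1.4 = 58.66 mm.
α = 2·arctan(9.88 / (2 × 58.66)) = 2·arctan(0.08421) ≈ 9.6275°.

9.63°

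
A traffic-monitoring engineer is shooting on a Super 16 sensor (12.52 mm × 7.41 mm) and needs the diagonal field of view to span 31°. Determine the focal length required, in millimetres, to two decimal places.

Sensor diagonal = √(12.52² + 7.41²) = √211.6585 ≈ 14.5485 mm.
From α = 2·arctan(d/2f) we get f = d / (2·tan(α/2)).
With d = 14.5485 mm and α/2 = 15.5°, tan(α/2) ≈ 0.27732, so f ≈ 14.5485 / 0.55465 ≈ 26.2301 mm.

26.23 mm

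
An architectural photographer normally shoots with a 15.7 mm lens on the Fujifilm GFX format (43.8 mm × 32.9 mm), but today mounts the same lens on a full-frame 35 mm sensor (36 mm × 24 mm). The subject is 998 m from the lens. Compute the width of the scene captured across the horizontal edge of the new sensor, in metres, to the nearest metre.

The focal length stays 15.7 mm; the relevant sensor dimension is now w = 36 mm. Object distance dₒ = 998 m = 998000 mm.
Thin-lens field width W = w·(dₒ − f)/f = 36 × (998000 − 15.7)/15.7 ≈ 2288371.643 mm = 2288.37 m.

2288 m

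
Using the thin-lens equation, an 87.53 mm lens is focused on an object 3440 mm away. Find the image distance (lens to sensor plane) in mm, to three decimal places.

1/dᵢ = 1/f − 1/dₒ = 1/87.53 − 1/3440 = 0.0111340 mm⁻¹.
dᵢ = 1/0.0111340 ≈ 89.8153 mm.

89.815 mm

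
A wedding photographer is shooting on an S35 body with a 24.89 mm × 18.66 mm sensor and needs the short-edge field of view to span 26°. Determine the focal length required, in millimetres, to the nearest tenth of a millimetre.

From α = 2·arctan(h/2f) we get f = h / (2·tan(α/2)).
With h = 18.66 mm and α/2 = 13°, tan(α/2) ≈ 0.23087, so f ≈ 18.66 / 0.46174 ≈ 40.4127 mm.

40.4 mm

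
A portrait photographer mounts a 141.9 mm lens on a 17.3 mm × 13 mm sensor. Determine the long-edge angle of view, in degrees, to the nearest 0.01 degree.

6.98°

Angle of view α = 2·arctan(w/2f) with w = 17.3 mm and f = 141.9 mm.
w/2f = 0.06096; arctan(0.06096) ≈ 3.4883°, so α ≈ 6.9767°.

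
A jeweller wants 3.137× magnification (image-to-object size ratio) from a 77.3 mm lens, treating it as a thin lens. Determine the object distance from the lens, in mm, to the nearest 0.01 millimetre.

With m = dᵢ/dₒ and 1/f = 1/dₒ + 1/dᵢ, substituting dᵢ = m·dₒ gives 1/f = (1 + 1/m)/dₒ, hence dₒ = f·(1 + 1/m).
dₒ = 77.3 × (1 + 1/3.137) = 77.3 × 1.31878 ≈ 101.941 mm.

101.94 mm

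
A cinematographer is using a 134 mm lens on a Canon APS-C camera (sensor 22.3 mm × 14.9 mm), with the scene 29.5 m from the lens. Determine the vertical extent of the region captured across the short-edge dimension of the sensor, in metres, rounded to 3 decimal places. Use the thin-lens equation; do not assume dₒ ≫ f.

3.265 m

dₒ: 29.5 m = 29500 mm.
Similar triangles through the lens centre give W/dₒ = h/dᵢ; with 1/f = 1/dₒ + 1/dᵢ this gives W = h·(dₒ − f)/f.
W = 14.9 mm × (29500 − 134) / 134 = 14.9 × 219.1493 ≈ 3265.324 mm = 3.26532 m.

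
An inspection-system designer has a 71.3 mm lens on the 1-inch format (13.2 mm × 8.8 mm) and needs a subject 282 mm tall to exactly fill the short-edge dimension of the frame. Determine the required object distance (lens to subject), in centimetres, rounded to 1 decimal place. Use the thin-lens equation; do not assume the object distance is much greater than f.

Magnification m = h/W = dᵢ/dₒ; combined with 1/f = 1/dₒ + 1/dᵢ this gives dₒ = f·(1 + W/h).
dₒ = 71.3 mm × (1 + 282/8.8) = 71.3 × 33.0455 ≈ 2356.141 mm = 235.614 cm.

235.6 cm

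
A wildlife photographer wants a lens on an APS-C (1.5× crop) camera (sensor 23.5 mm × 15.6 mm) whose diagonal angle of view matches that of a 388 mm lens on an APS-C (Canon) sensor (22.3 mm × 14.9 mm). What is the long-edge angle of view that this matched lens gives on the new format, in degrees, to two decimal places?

Sensor diagonal = √(22.3² + 14.9²) = √719.3000 ≈ 26.8198 mm.
Sensor diagonal = √(23.5² + 15.6²) = √795.6100 ≈ 28.2066 mm.
Equal diagonal AOV ⇒ f₂ = f₁ · 28.2066/26.8198 = 388 × 1.05171 ≈ 408.0626 mm.
Long-edge AOV on the new format = 2·arctan(23.5 / (2 × 408.0626)) = 2·arctan(0.02879) ≈ 3.2987°.

3.30°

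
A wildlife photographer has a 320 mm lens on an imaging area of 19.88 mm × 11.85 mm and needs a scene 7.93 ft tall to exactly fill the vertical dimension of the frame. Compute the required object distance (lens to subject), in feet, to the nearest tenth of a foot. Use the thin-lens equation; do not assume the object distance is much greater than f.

W: 7.93 ft × 304.8 mm/ft = 2417.06 mm.
Magnification m = h/W = dᵢ/dₒ; combined with 1/f = 1/dₒ + 1/dᵢ this gives dₒ = f·(1 + W/h).
dₒ = 320 mm × (1 + 2417.06/11.85) = 320 × 204.9716 ≈ 65590.924 mm = 65590.924/304.8 ft = 215.193 ft.

215.2 ft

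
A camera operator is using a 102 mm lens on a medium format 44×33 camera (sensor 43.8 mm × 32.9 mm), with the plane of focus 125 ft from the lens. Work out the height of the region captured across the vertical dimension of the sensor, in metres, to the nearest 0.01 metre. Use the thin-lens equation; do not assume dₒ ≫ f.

12.26 m

dₒ: 125 ft × 304.8 mm/ft = 38100.00 mm.
Similar triangles through the lens centre give W/dₒ = h/dᵢ; with 1/f = 1/dₒ + 1/dᵢ this gives W = h·(dₒ − f)/f.
W = 32.9 mm × (38100 − 102) / 102 = 32.9 × 372.5294 ≈ 12256.217 mm = 12.2562 m.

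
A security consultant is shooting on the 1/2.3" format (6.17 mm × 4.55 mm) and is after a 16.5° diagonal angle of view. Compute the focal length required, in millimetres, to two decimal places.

Sensor diagonal = √(6.17² + 4.55²) = √58.7714 ≈ 7.6663 mm.
From α = 2·arctan(d/2f) we get f = d / (2·tan(α/2)).
With d = 7.6663 mm and α/2 = 8.25°, tan(α/2) ≈ 0.14499, so f ≈ 7.6663 / 0.28999 ≈ 26.4366 mm.

26.44 mm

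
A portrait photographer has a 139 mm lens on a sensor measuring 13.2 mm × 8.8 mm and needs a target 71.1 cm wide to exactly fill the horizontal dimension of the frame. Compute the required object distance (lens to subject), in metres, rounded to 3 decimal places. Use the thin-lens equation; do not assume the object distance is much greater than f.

7.626 m

W: 71.1 cm = 711 mm.
Magnification m = w/W = dᵢ/dₒ; combined with 1/f = 1/dₒ + 1/dᵢ this gives dₒ = f·(1 + W/w).
dₒ = 139 mm × (1 + 711/13.2) = 139 × 54.8636 ≈ 7626.045 mm = 7.62605 m.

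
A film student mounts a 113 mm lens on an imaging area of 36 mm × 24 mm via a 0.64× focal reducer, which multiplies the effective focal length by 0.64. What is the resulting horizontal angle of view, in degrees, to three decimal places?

Effective focal length f = 113 × 0.64 = 72.32 mm.
α = 2·arctan(36 / (2 × 72.32)) = 2·arctan(0.24889) ≈ 27.9532°.

27.953°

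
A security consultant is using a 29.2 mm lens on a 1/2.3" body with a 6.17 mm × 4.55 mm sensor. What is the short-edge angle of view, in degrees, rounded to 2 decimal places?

Angle of view α = 2·arctan(h/2f) with h = 4.55 mm and f = 29.2 mm.
h/2f = 0.07791; arctan(0.07791) ≈ 4.4550°, so α ≈ 8.9099°.

8.91°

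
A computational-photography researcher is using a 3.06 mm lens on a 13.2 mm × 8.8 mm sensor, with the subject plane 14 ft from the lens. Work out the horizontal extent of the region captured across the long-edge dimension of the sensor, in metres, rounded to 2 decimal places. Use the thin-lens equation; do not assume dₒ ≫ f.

dₒ: 14 ft × 304.8 mm/ft = 4267.20 mm.
Similar triangles through the lens centre give W/dₒ = w/dᵢ; with 1/f = 1/dₒ + 1/dᵢ this gives W = w·(dₒ − f)/f.
W = 13.2 mm × (4267.2 − 3.06) / 3.06 = 13.2 × 1393.5098 ≈ 18394.329 mm = 18.3943 m.

18.39 m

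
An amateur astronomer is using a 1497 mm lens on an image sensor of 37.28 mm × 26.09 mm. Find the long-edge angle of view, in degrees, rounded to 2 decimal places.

1.43°

Angle of view α = 2·arctan(w/2f) with w = 37.28 mm and f = 1497 mm.
w/2f = 0.01245; arctan(0.01245) ≈ 0.7134°, so α ≈ 1.4268°.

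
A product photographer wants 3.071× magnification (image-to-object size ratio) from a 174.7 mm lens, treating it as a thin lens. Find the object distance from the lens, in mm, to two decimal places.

With m = dᵢ/dₒ and 1/f = 1/dₒ + 1/dᵢ, substituting dᵢ = m·dₒ gives 1/f = (1 + 1/m)/dₒ, hence dₒ = f·(1 + 1/m).
dₒ = 174.7 × (1 + 1/3.071) = 174.7 × 1.32563 ≈ 231.587 mm.

231.59 mm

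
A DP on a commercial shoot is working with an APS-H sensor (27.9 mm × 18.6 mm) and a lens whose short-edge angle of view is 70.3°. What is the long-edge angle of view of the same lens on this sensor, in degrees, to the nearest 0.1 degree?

From the short-edge AOV: f = 18.6 / (2·tan(35.15°)) = 18.6 / 1.40823 ≈ 13.2080 mm.
Long-edge AOV = 2·arctan(27.9 / (2 × 13.2080)) = 2·arctan(1.05617) ≈ 93.1298°.

93.1°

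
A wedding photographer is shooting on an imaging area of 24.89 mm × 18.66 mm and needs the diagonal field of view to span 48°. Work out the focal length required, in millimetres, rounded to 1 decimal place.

34.9 mm

Sensor diagonal = √(24.89² + 18.66²) = √967.7077 ≈ 31.1080 mm.
From α = 2·arctan(d/2f) we get f = d / (2·tan(α/2)).
With d = 31.1080 mm and α/2 = 24°, tan(α/2) ≈ 0.44523, so f ≈ 31.1080 / 0.89046 ≈ 34.9349 mm.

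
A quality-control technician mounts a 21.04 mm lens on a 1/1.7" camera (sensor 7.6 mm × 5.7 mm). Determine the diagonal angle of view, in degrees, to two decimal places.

Sensor diagonal = √(7.6² + 5.7²) = √90.2500 ≈ 9.5000 mm.
Angle of view α = 2·arctan(d/2f) with d = 9.5000 mm and f = 21.04 mm.
d/2f = 0.22576; arctan(0.22576) ≈ 12.7218°, so α ≈ 25.4437°.

25.44°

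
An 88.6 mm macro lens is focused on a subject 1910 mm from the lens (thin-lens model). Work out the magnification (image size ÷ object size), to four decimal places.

0.0486×

Thin lens: 1/f = 1/dₒ + 1/dᵢ → 1/dᵢ = 1/88.6 − 1/1910 = 0.0107631 mm⁻¹, so dᵢ ≈ 92.9098 mm.
Magnification m = dᵢ/dₒ = 92.9098/1910 ≈ 0.04864.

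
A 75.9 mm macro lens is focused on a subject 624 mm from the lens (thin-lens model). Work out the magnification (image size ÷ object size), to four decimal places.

Thin lens: 1/f = 1/dₒ + 1/dᵢ → 1/dᵢ = 1/75.9 − 1/624 = 0.0115727 mm⁻¹, so dᵢ ≈ 86.4105 mm.
Magnification m = dᵢ/dₒ = 86.4105/624 ≈ 0.13848.

0.1385×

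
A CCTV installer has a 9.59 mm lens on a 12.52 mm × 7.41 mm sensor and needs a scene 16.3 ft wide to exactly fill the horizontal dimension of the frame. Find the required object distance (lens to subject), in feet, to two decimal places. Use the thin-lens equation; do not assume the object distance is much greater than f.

W: 16.3 ft × 304.8 mm/ft = 4968.24 mm.
Magnification m = w/W = dᵢ/dₒ; combined with 1/f = 1/dₒ + 1/dᵢ this gives dₒ = f·(1 + W/w).
dₒ = 9.59 mm × (1 + 4968.24/12.52) = 9.59 × 397.8243 ≈ 3815.135 mm = 3815.135/304.8 ft = 12.5168 ft.

12.52 ft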